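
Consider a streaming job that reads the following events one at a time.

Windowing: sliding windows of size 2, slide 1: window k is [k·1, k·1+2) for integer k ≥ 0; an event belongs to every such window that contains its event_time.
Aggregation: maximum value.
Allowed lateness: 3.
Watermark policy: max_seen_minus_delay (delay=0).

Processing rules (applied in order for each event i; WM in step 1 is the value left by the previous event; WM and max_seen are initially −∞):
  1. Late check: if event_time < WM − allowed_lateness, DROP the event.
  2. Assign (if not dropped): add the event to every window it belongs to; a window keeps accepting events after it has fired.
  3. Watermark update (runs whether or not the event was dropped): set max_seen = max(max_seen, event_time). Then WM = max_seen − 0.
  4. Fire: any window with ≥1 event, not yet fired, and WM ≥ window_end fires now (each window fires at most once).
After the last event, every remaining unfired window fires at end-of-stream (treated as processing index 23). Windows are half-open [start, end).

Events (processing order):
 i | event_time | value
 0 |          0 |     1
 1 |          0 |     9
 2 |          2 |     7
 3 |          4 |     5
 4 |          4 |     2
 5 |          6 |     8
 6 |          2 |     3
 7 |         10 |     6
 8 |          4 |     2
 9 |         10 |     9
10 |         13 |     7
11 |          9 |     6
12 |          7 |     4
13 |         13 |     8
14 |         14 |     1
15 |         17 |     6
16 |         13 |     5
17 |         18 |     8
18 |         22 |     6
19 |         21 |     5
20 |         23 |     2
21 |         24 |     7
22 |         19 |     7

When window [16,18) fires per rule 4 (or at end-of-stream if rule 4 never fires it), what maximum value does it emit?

6

i=0 t=0 v=1: → [0,2); WM=0
i=1 t=0 v=9: → [0,2); WM=0
i=2 t=2 v=7: → [2,4),[1,3); WM=2; [0,2) fires=9
i=3 t=4 v=5: → [4,6),[3,5); WM=4; [1,3) fires=7 [2,4) fires=7
i=4 t=4 v=2: → [4,6),[3,5); WM=4
i=5 t=6 v=8: → [6,8),[5,7); WM=6; [3,5) fires=5 [4,6) fires=5
i=6 t=2 v=3: DROP (t<6-3); WM=6
i=7 t=10 v=6: → [10,12),[9,11); WM=10; [5,7) fires=8 [6,8) fires=8
i=8 t=4 v=2: DROP (t<10-3); WM=10
i=9 t=10 v=9: → [10,12),[9,11); WM=10
i=10 t=13 v=7: → [13,15),[12,14); WM=13; [9,11) fires=9 [10,12) fires=9
i=11 t=9 v=6: DROP (t<13-3); WM=13
i=12 t=7 v=4: DROP (t<13-3); WM=13
i=13 t=13 v=8: → [13,15),[12,14); WM=13
i=14 t=14 v=1: → [14,16),[13,15); WM=14; [12,14) fires=8
i=15 t=17 v=6: → [17,19),[16,18); WM=17; [13,15) fires=8 [14,16) fires=1
i=16 t=13 v=5: DROP (t<17-3); WM=17
i=17 t=18 v=8: → [18,20),[17,19); WM=18; [16,18) fires=6
i=18 t=22 v=6: → [22,24),[21,23); WM=22; [17,19) fires=8 [18,20) fires=8
i=19 t=21 v=5: → [21,23),[20,22); WM=22; [20,22) fires=5
i=20 t=23 v=2: → [23,25),[22,24); WM=23; [21,23) fires=6
i=21 t=24 v=7: → [24,26),[23,25); WM=24; [22,24) fires=6
i=22 t=19 v=7: DROP (t<24-3); WM=24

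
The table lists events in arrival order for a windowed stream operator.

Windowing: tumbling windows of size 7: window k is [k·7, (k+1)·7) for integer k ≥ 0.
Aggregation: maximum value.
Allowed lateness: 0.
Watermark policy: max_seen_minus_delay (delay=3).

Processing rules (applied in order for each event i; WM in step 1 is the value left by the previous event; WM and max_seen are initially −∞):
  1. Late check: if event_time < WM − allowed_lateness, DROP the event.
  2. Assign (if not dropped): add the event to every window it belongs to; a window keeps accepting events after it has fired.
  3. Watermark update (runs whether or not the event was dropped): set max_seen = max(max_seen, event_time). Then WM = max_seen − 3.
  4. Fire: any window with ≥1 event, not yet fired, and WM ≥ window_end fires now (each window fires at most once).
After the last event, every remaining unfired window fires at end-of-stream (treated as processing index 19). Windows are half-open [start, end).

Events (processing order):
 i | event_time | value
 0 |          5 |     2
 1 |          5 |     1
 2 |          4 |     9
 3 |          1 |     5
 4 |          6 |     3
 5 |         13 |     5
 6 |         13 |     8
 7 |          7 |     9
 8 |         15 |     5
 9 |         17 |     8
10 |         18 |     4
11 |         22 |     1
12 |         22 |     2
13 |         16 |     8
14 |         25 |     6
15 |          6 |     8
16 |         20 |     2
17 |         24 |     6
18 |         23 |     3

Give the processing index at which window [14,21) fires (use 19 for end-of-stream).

i=0 t=5 v=2: → [0,7); WM=2
i=1 t=5 v=1: → [0,7); WM=2
i=2 t=4 v=9: → [0,7); WM=2
i=3 t=1 v=5: DROP (t<2-0); WM=2
i=4 t=6 v=3: → [0,7); WM=3
i=5 t=13 v=5: → [7,14); WM=10; [0,7) fires=9
i=6 t=13 v=8: → [7,14); WM=10
i=7 t=7 v=9: DROP (t<10-0); WM=10
i=8 t=15 v=5: → [14,21); WM=12
i=9 t=17 v=8: → [14,21); WM=14; [7,14) fires=8
i=10 t=18 v=4: → [14,21); WM=15
i=11 t=22 v=1: → [21,28); WM=19
i=12 t=22 v=2: → [21,28); WM=19
i=13 t=16 v=8: DROP (t<19-0); WM=19
i=14 t=25 v=6: → [21,28); WM=22; [14,21) fires=8
i=15 t=6 v=8: DROP (t<22-0); WM=22
i=16 t=20 v=2: DROP (t<22-0); WM=22
i=17 t=24 v=6: → [21,28); WM=22
i=18 t=23 v=3: → [21,28); WM=22

14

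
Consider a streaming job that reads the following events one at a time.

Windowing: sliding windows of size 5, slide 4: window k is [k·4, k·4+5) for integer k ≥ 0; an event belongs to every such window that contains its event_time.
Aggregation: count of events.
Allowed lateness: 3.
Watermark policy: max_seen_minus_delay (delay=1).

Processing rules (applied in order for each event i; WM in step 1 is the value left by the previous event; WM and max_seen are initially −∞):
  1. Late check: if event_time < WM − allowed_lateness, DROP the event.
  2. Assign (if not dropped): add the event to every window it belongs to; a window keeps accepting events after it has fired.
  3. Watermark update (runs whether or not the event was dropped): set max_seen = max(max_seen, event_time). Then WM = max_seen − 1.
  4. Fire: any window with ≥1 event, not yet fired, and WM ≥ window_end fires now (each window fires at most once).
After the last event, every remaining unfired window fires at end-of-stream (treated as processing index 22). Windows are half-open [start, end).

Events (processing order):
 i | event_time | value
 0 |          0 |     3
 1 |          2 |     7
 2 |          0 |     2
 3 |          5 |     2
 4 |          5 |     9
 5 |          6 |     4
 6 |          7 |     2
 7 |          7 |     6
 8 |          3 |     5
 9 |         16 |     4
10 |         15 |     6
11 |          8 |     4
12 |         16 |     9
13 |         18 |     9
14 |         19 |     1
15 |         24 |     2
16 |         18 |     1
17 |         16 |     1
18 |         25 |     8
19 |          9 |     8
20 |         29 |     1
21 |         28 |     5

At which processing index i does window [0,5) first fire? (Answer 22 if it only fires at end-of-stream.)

i=0 t=0 v=3: → [0,5); WM=-1
i=1 t=2 v=7: → [0,5); WM=1
i=2 t=0 v=2: → [0,5); WM=1
i=3 t=5 v=2: → [4,9); WM=4
i=4 t=5 v=9: → [4,9); WM=4
i=5 t=6 v=4: → [4,9); WM=5; [0,5) fires=3
i=6 t=7 v=2: → [4,9); WM=6
i=7 t=7 v=6: → [4,9); WM=6
i=8 t=3 v=5: → [0,5); WM=6
i=9 t=16 v=4: → [16,21),[12,17); WM=15; [4,9) fires=5
i=10 t=15 v=6: → [12,17); WM=15
i=11 t=8 v=4: DROP (t<15-3); WM=15
i=12 t=16 v=9: → [16,21),[12,17); WM=15
i=13 t=18 v=9: → [16,21); WM=17; [12,17) fires=3
i=14 t=19 v=1: → [16,21); WM=18
i=15 t=24 v=2: → [24,29),[20,25); WM=23; [16,21) fires=4
i=16 t=18 v=1: DROP (t<23-3); WM=23
i=17 t=16 v=1: DROP (t<23-3); WM=23
i=18 t=25 v=8: → [24,29); WM=24
i=19 t=9 v=8: DROP (t<24-3); WM=24
i=20 t=29 v=1: → [28,33); WM=28; [20,25) fires=1
i=21 t=28 v=5: → [28,33),[24,29); WM=28

5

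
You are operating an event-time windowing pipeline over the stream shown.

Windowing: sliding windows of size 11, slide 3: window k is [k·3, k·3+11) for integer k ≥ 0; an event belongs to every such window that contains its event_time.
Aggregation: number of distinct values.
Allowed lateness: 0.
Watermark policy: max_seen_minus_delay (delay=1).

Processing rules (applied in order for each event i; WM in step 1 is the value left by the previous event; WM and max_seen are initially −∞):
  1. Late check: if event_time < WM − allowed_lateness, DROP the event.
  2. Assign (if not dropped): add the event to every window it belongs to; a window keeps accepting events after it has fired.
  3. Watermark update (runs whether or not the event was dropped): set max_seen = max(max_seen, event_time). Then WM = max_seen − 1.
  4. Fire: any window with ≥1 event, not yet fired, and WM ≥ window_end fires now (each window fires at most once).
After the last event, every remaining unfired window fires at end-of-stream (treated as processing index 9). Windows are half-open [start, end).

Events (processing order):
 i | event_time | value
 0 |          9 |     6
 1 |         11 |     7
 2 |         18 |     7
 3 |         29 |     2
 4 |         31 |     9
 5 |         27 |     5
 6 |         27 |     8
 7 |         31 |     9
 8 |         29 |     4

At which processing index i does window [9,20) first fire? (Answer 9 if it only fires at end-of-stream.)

i=0 t=9 v=6: → [9,20),[6,17),[3,14),[0,11); WM=8
i=1 t=11 v=7: → [9,20),[6,17),[3,14); WM=10
i=2 t=18 v=7: → [18,29),[15,26),[12,23),[9,20); WM=17; [0,11) fires=1 [3,14) fires=2 [6,17) fires=2
i=3 t=29 v=2: → [27,38),[24,35),[21,32); WM=28; [9,20) fires=2 [12,23) fires=1 [15,26) fires=1
i=4 t=31 v=9: → [30,41),[27,38),[24,35),[21,32); WM=30; [18,29) fires=1
i=5 t=27 v=5: DROP (t<30-0); WM=30
i=6 t=27 v=8: DROP (t<30-0); WM=30
i=7 t=31 v=9: → [30,41),[27,38),[24,35),[21,32); WM=30
i=8 t=29 v=4: DROP (t<30-0); WM=30

3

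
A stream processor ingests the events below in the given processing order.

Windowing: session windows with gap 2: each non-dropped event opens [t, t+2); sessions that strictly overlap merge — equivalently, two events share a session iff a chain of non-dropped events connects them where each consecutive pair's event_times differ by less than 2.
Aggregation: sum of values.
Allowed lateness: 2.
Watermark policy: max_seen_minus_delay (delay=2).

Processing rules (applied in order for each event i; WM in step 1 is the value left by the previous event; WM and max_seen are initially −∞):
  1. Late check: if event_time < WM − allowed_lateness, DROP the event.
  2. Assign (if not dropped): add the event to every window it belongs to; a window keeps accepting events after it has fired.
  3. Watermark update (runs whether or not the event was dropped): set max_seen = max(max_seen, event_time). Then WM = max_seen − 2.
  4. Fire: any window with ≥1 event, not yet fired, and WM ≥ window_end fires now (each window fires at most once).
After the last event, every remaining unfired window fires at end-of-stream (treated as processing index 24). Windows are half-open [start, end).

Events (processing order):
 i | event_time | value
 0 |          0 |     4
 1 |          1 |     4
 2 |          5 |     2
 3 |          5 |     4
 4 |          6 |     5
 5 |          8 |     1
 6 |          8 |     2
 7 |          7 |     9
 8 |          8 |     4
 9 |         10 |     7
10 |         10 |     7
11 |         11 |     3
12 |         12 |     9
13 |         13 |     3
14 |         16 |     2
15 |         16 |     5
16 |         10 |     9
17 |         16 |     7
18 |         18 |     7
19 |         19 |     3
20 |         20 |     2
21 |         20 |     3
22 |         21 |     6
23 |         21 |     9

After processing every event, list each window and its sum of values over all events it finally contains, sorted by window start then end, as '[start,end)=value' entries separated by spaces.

i=0 t=0 v=4: → [0,2); WM=-2
i=1 t=1 v=4: → [0,3); WM=-1
i=2 t=5 v=2: → [5,7); WM=3
i=3 t=5 v=4: → [5,7); WM=3
i=4 t=6 v=5: → [5,8); WM=4
i=5 t=8 v=1: → [8,10); WM=6
i=6 t=8 v=2: → [8,10); WM=6
i=7 t=7 v=9: → [5,10); WM=6
i=8 t=8 v=4: → [5,10); WM=6
i=9 t=10 v=7: → [10,12); WM=8
i=10 t=10 v=7: → [10,12); WM=8
i=11 t=11 v=3: → [10,13); WM=9
i=12 t=12 v=9: → [10,14); WM=10
i=13 t=13 v=3: → [10,15); WM=11
i=14 t=16 v=2: → [16,18); WM=14
i=15 t=16 v=5: → [16,18); WM=14
i=16 t=10 v=9: DROP (t<14-2); WM=14
i=17 t=16 v=7: → [16,18); WM=14
i=18 t=18 v=7: → [18,20); WM=16
i=19 t=19 v=3: → [18,21); WM=17
i=20 t=20 v=2: → [18,22); WM=18
i=21 t=20 v=3: → [18,22); WM=18
i=22 t=21 v=6: → [18,23); WM=19
i=23 t=21 v=9: → [18,23); WM=19

[0,3)=8 [5,10)=27 [10,15)=29 [16,18)=14 [18,23)=30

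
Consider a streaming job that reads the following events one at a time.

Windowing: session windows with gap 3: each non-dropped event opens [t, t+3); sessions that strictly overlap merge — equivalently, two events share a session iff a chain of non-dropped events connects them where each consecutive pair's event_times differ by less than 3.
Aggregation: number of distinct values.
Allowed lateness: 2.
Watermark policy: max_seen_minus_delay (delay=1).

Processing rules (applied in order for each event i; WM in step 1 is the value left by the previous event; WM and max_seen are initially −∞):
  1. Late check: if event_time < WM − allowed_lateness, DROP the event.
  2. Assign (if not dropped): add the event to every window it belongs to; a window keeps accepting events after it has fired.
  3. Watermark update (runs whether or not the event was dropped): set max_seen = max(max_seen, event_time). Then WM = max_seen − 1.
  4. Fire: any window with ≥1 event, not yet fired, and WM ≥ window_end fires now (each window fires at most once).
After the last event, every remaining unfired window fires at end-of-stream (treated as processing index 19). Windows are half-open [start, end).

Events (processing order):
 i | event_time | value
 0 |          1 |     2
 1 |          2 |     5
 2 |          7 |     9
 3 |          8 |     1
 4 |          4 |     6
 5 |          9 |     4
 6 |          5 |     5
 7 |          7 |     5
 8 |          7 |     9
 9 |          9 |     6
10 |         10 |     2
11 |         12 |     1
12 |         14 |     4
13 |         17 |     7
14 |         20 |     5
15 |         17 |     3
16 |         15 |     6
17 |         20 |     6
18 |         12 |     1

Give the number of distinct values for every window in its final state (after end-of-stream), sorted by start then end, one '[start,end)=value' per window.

i=0 t=1 v=2: → [1,4); WM=0
i=1 t=2 v=5: → [1,5); WM=1
i=2 t=7 v=9: → [7,10); WM=6
i=3 t=8 v=1: → [7,11); WM=7
i=4 t=4 v=6: DROP (t<7-2); WM=7
i=5 t=9 v=4: → [7,12); WM=8
i=6 t=5 v=5: DROP (t<8-2); WM=8
i=7 t=7 v=5: → [7,12); WM=8
i=8 t=7 v=9: → [7,12); WM=8
i=9 t=9 v=6: → [7,12); WM=8
i=10 t=10 v=2: → [7,13); WM=9
i=11 t=12 v=1: → [7,15); WM=11
i=12 t=14 v=4: → [7,17); WM=13
i=13 t=17 v=7: → [17,20); WM=16
i=14 t=20 v=5: → [20,23); WM=19
i=15 t=17 v=3: → [17,20); WM=19
i=16 t=15 v=6: DROP (t<19-2); WM=19
i=17 t=20 v=6: → [20,23); WM=19
i=18 t=12 v=1: DROP (t<19-2); WM=19

[1,5)=2 [7,17)=6 [17,20)=2 [20,23)=2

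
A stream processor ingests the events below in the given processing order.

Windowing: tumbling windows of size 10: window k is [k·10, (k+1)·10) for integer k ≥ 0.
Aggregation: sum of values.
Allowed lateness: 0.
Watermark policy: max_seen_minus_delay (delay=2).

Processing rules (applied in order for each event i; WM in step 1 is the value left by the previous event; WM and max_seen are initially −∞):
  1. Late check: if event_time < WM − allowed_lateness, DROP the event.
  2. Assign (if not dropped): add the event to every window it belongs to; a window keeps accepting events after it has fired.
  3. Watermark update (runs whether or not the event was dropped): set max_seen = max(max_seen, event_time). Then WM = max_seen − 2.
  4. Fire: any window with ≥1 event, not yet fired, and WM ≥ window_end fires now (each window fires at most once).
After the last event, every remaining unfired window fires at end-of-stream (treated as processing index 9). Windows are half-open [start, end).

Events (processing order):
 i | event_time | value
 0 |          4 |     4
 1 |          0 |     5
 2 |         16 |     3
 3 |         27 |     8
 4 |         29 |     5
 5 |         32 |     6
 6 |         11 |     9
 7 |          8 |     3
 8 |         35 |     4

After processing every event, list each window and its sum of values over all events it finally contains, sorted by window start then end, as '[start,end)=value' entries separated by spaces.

i=0 t=4 v=4: → [0,10); WM=2
i=1 t=0 v=5: DROP (t<2-0); WM=2
i=2 t=16 v=3: → [10,20); WM=14; [0,10) fires=4
i=3 t=27 v=8: → [20,30); WM=25; [10,20) fires=3
i=4 t=29 v=5: → [20,30); WM=27
i=5 t=32 v=6: → [30,40); WM=30; [20,30) fires=13
i=6 t=11 v=9: DROP (t<30-0); WM=30
i=7 t=8 v=3: DROP (t<30-0); WM=30
i=8 t=35 v=4: → [30,40); WM=33

[0,10)=4 [10,20)=3 [20,30)=13 [30,40)=10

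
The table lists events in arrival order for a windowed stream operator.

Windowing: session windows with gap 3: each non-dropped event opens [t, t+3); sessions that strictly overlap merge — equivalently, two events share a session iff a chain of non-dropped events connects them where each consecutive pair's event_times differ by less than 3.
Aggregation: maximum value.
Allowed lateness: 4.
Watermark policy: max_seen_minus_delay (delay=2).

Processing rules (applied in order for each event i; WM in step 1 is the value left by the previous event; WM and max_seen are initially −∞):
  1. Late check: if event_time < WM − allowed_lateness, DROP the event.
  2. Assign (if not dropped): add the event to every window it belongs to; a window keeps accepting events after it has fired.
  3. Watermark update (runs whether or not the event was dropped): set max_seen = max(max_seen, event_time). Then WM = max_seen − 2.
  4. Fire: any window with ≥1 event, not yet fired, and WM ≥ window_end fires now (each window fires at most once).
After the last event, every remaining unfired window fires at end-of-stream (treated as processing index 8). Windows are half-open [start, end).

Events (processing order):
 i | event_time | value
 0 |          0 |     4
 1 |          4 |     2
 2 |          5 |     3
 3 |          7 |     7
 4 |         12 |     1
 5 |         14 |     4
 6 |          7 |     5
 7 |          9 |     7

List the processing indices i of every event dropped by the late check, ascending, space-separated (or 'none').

6

i=0 t=0 v=4: → [0,3); WM=-2
i=1 t=4 v=2: → [4,7); WM=2
i=2 t=5 v=3: → [4,8); WM=3
i=3 t=7 v=7: → [4,10); WM=5
i=4 t=12 v=1: → [12,15); WM=10
i=5 t=14 v=4: → [12,17); WM=12
i=6 t=7 v=5: DROP (t<12-4); WM=12
i=7 t=9 v=7: → [4,12); WM=12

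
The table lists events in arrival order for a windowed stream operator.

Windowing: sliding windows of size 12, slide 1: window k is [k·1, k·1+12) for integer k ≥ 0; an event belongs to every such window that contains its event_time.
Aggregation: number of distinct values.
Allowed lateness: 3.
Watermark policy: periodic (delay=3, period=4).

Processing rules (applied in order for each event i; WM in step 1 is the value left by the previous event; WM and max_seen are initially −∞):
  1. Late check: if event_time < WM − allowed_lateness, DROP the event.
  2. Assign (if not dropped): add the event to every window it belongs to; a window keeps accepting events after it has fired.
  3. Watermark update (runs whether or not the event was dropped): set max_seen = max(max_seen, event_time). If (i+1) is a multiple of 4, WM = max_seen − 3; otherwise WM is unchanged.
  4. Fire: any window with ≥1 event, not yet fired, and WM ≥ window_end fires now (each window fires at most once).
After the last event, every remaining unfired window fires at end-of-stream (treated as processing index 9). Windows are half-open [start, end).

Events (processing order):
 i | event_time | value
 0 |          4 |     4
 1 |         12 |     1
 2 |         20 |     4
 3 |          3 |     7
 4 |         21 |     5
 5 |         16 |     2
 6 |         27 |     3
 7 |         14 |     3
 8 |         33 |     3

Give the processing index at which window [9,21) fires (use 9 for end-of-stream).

7

i=0 t=4 v=4: → [4,16),[3,15),[2,14),[1,13),[0,12); WM=−∞
i=1 t=12 v=1: → [12,24),[11,23),[10,22),[9,21),[8,20),[7,19),[6,18),[5,17),[4,16),[3,15),[2,14),[1,13); WM=−∞
i=2 t=20 v=4: → [20,32),[19,31),[18,30),[17,29),[16,28),[15,27),[14,26),[13,25),[12,24),[11,23),[10,22),[9,21); WM=−∞
i=3 t=3 v=7: → [3,15),[2,14),[1,13),[0,12); WM=17; [0,12) fires=2 [1,13) fires=3 [2,14) fires=3 [3,15) fires=3 [4,16) fires=2 [5,17) fires=1
i=4 t=21 v=5: → [21,33),[20,32),[19,31),[18,30),[17,29),[16,28),[15,27),[14,26),[13,25),[12,24),[11,23),[10,22); WM=17
i=5 t=16 v=2: → [16,28),[15,27),[14,26),[13,25),[12,24),[11,23),[10,22),[9,21),[8,20),[7,19),[6,18),[5,17); WM=17
i=6 t=27 v=3: → [27,39),[26,38),[25,37),[24,36),[23,35),[22,34),[21,33),[20,32),[19,31),[18,30),[17,29),[16,28); WM=17
i=7 t=14 v=3: → [14,26),[13,25),[12,24),[11,23),[10,22),[9,21),[8,20),[7,19),[6,18),[5,17),[4,16),[3,15); WM=24; [6,18) fires=3 [7,19) fires=3 [8,20) fires=3 [9,21) fires=4 [10,22) fires=5 [11,23) fires=5 [12,24) fires=5
i=8 t=33 v=3: → [33,45),[32,44),[31,43),[30,42),[29,41),[28,40),[27,39),[26,38),[25,37),[24,36),[23,35),[22,34); WM=24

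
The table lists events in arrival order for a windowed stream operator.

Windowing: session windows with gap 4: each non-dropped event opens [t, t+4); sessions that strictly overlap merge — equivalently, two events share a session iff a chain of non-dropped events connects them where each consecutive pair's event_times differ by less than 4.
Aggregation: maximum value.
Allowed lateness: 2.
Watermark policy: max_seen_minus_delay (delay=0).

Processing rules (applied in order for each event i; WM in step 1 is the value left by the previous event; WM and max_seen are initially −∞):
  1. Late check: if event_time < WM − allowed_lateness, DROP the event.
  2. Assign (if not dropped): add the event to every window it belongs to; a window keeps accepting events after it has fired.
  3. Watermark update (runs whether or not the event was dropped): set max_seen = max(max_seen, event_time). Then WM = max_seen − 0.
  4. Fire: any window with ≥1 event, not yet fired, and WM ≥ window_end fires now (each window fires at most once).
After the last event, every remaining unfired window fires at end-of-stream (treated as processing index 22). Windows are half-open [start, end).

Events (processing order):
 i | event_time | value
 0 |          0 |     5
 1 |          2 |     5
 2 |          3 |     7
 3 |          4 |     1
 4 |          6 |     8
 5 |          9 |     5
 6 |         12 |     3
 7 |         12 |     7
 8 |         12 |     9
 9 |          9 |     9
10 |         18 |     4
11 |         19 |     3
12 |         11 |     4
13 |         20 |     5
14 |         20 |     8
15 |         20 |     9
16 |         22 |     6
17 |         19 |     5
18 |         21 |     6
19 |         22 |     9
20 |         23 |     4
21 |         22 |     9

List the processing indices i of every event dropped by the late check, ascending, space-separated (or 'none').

9 12 17

i=0 t=0 v=5: → [0,4); WM=0
i=1 t=2 v=5: → [0,6); WM=2
i=2 t=3 v=7: → [0,7); WM=3
i=3 t=4 v=1: → [0,8); WM=4
i=4 t=6 v=8: → [0,10); WM=6
i=5 t=9 v=5: → [0,13); WM=9
i=6 t=12 v=3: → [0,16); WM=12
i=7 t=12 v=7: → [0,16); WM=12
i=8 t=12 v=9: → [0,16); WM=12
i=9 t=9 v=9: DROP (t<12-2); WM=12
i=10 t=18 v=4: → [18,22); WM=18
i=11 t=19 v=3: → [18,23); WM=19
i=12 t=11 v=4: DROP (t<19-2); WM=19
i=13 t=20 v=5: → [18,24); WM=20
i=14 t=20 v=8: → [18,24); WM=20
i=15 t=20 v=9: → [18,24); WM=20
i=16 t=22 v=6: → [18,26); WM=22
i=17 t=19 v=5: DROP (t<22-2); WM=22
i=18 t=21 v=6: → [18,26); WM=22
i=19 t=22 v=9: → [18,26); WM=22
i=20 t=23 v=4: → [18,27); WM=23
i=21 t=22 v=9: → [18,27); WM=23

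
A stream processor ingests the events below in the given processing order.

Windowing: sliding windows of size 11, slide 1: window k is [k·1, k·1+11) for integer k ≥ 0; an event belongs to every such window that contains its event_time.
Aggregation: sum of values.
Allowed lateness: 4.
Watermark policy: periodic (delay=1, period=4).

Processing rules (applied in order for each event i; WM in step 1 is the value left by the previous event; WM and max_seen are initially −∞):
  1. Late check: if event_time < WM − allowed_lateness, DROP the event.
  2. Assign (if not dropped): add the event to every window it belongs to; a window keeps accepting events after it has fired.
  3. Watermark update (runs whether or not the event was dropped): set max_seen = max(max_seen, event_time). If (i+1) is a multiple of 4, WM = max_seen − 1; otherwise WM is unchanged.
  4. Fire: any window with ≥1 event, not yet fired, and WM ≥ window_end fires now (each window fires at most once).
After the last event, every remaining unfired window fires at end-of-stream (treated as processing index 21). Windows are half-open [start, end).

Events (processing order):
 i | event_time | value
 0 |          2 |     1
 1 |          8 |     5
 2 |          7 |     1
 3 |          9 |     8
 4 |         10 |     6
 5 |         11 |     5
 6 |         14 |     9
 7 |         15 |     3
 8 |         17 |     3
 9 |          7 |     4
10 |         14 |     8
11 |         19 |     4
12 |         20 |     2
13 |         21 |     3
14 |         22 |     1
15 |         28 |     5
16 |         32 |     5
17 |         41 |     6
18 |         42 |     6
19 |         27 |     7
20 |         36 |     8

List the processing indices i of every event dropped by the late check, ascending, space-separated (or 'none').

9 20

i=0 t=2 v=1: → [2,13),[1,12),[0,11); WM=−∞
i=1 t=8 v=5: → [8,19),[7,18),[6,17),[5,16),[4,15),[3,14),[2,13),[1,12),[0,11); WM=−∞
i=2 t=7 v=1: → [7,18),[6,17),[5,16),[4,15),[3,14),[2,13),[1,12),[0,11); WM=−∞
i=3 t=9 v=8: → [9,20),[8,19),[7,18),[6,17),[5,16),[4,15),[3,14),[2,13),[1,12),[0,11); WM=8
i=4 t=10 v=6: → [10,21),[9,20),[8,19),[7,18),[6,17),[5,16),[4,15),[3,14),[2,13),[1,12),[0,11); WM=8
i=5 t=11 v=5: → [11,22),[10,21),[9,20),[8,19),[7,18),[6,17),[5,16),[4,15),[3,14),[2,13),[1,12); WM=8
i=6 t=14 v=9: → [14,25),[13,24),[12,23),[11,22),[10,21),[9,20),[8,19),[7,18),[6,17),[5,16),[4,15); WM=8
i=7 t=15 v=3: → [15,26),[14,25),[13,24),[12,23),[11,22),[10,21),[9,20),[8,19),[7,18),[6,17),[5,16); WM=14; [0,11) fires=21 [1,12) fires=26 [2,13) fires=26 [3,14) fires=25
i=8 t=17 v=3: → [17,28),[16,27),[15,26),[14,25),[13,24),[12,23),[11,22),[10,21),[9,20),[8,19),[7,18); WM=14
i=9 t=7 v=4: DROP (t<14-4); WM=14
i=10 t=14 v=8: → [14,25),[13,24),[12,23),[11,22),[10,21),[9,20),[8,19),[7,18),[6,17),[5,16),[4,15); WM=14
i=11 t=19 v=4: → [19,30),[18,29),[17,28),[16,27),[15,26),[14,25),[13,24),[12,23),[11,22),[10,21),[9,20); WM=18; [4,15) fires=42 [5,16) fires=45 [6,17) fires=45 [7,18) fires=48
i=12 t=20 v=2: → [20,31),[19,30),[18,29),[17,28),[16,27),[15,26),[14,25),[13,24),[12,23),[11,22),[10,21); WM=18
i=13 t=21 v=3: → [21,32),[20,31),[19,30),[18,29),[17,28),[16,27),[15,26),[14,25),[13,24),[12,23),[11,22); WM=18
i=14 t=22 v=1: → [22,33),[21,32),[20,31),[19,30),[18,29),[17,28),[16,27),[15,26),[14,25),[13,24),[12,23); WM=18
i=15 t=28 v=5: → [28,39),[27,38),[26,37),[25,36),[24,35),[23,34),[22,33),[21,32),[20,31),[19,30),[18,29); WM=27; [8,19) fires=47 [9,20) fires=46 [10,21) fires=40 [11,22) fires=37 [12,23) fires=33 [13,24) fires=33 [14,25) fires=33 [15,26) fires=16 [16,27) fires=13
i=16 t=32 v=5: → [32,43),[31,42),[30,41),[29,40),[28,39),[27,38),[26,37),[25,36),[24,35),[23,34),[22,33); WM=27
i=17 t=41 v=6: → [41,52),[40,51),[39,50),[38,49),[37,48),[36,47),[35,46),[34,45),[33,44),[32,43),[31,42); WM=27
i=18 t=42 v=6: → [42,53),[41,52),[40,51),[39,50),[38,49),[37,48),[36,47),[35,46),[34,45),[33,44),[32,43); WM=27
i=19 t=27 v=7: → [27,38),[26,37),[25,36),[24,35),[23,34),[22,33),[21,32),[20,31),[19,30),[18,29),[17,28); WM=41; [17,28) fires=20 [18,29) fires=22 [19,30) fires=22 [20,31) fires=18 [21,32) fires=16 [22,33) fires=18 [23,34) fires=17 [24,35) fires=17 [25,36) fires=17 [26,37) fires=17 [27,38) fires=17 [28,39) fires=10 [29,40) fires=5 [30,41) fires=5
i=20 t=36 v=8: DROP (t<41-4); WM=41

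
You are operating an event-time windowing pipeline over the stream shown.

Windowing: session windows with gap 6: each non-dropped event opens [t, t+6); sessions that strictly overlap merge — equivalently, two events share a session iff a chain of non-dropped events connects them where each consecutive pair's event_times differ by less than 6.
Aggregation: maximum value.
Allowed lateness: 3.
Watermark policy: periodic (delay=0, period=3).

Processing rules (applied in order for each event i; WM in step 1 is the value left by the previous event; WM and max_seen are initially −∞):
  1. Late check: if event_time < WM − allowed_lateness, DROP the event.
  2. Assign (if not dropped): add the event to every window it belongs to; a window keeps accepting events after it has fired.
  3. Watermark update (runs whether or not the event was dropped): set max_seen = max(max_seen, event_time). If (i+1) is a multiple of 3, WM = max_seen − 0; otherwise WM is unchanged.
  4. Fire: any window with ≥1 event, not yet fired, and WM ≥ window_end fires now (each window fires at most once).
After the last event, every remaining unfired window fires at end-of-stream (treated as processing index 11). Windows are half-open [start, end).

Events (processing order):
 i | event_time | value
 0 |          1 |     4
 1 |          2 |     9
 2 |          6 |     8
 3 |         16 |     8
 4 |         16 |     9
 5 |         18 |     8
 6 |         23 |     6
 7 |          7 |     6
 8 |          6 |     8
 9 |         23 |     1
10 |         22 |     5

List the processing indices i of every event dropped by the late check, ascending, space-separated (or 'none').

i=0 t=1 v=4: → [1,7); WM=−∞
i=1 t=2 v=9: → [1,8); WM=−∞
i=2 t=6 v=8: → [1,12); WM=6
i=3 t=16 v=8: → [16,22); WM=6
i=4 t=16 v=9: → [16,22); WM=6
i=5 t=18 v=8: → [16,24); WM=18
i=6 t=23 v=6: → [16,29); WM=18
i=7 t=7 v=6: DROP (t<18-3); WM=18
i=8 t=6 v=8: DROP (t<18-3); WM=23
i=9 t=23 v=1: → [16,29); WM=23
i=10 t=22 v=5: → [16,29); WM=23

7 8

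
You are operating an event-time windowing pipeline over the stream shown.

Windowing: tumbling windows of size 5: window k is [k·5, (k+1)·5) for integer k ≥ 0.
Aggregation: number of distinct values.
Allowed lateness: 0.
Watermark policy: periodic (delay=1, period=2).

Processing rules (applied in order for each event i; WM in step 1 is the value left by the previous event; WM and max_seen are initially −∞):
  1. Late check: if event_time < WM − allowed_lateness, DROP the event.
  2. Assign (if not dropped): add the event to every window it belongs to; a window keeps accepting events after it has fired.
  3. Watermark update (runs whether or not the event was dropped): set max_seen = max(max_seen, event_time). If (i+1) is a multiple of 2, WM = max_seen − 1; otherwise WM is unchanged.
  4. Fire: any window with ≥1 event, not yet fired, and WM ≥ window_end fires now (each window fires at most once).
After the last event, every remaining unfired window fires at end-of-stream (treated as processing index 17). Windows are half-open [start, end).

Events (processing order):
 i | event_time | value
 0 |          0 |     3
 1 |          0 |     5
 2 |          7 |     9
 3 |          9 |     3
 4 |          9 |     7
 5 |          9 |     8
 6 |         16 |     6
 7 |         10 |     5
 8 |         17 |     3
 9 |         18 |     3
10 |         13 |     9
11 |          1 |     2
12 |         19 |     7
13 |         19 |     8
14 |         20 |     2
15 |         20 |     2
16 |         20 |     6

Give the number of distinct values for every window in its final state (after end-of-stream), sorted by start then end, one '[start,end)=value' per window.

i=0 t=0 v=3: → [0,5); WM=−∞
i=1 t=0 v=5: → [0,5); WM=-1
i=2 t=7 v=9: → [5,10); WM=-1
i=3 t=9 v=3: → [5,10); WM=8; [0,5) fires=2
i=4 t=9 v=7: → [5,10); WM=8
i=5 t=9 v=8: → [5,10); WM=8
i=6 t=16 v=6: → [15,20); WM=8
i=7 t=10 v=5: → [10,15); WM=15; [5,10) fires=4 [10,15) fires=1
i=8 t=17 v=3: → [15,20); WM=15
i=9 t=18 v=3: → [15,20); WM=17
i=10 t=13 v=9: DROP (t<17-0); WM=17
i=11 t=1 v=2: DROP (t<17-0); WM=17
i=12 t=19 v=7: → [15,20); WM=17
i=13 t=19 v=8: → [15,20); WM=18
i=14 t=20 v=2: → [20,25); WM=18
i=15 t=20 v=2: → [20,25); WM=19
i=16 t=20 v=6: → [20,25); WM=19

[0,5)=2 [5,10)=4 [10,15)=1 [15,20)=4 [20,25)=2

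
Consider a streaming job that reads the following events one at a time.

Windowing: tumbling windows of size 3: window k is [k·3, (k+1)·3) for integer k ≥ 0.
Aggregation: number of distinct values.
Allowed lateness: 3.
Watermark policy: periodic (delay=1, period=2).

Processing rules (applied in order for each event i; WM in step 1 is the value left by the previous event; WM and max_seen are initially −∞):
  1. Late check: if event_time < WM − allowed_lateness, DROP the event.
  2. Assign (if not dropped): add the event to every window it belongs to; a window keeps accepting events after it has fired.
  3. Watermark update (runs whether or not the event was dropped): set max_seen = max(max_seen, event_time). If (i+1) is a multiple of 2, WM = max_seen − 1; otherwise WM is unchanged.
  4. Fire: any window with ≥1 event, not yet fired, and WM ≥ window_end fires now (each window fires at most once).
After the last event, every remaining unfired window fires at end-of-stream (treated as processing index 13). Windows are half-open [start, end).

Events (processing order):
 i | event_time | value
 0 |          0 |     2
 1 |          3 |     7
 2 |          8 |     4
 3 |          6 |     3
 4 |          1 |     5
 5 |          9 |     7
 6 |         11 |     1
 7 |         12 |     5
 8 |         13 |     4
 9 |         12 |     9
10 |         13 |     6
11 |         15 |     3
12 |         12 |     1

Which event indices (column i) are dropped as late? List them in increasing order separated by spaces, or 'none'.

i=0 t=0 v=2: → [0,3); WM=−∞
i=1 t=3 v=7: → [3,6); WM=2
i=2 t=8 v=4: → [6,9); WM=2
i=3 t=6 v=3: → [6,9); WM=7; [0,3) fires=1 [3,6) fires=1
i=4 t=1 v=5: DROP (t<7-3); WM=7
i=5 t=9 v=7: → [9,12); WM=8
i=6 t=11 v=1: → [9,12); WM=8
i=7 t=12 v=5: → [12,15); WM=11; [6,9) fires=2
i=8 t=13 v=4: → [12,15); WM=11
i=9 t=12 v=9: → [12,15); WM=12; [9,12) fires=2
i=10 t=13 v=6: → [12,15); WM=12
i=11 t=15 v=3: → [15,18); WM=14
i=12 t=12 v=1: → [12,15); WM=14

4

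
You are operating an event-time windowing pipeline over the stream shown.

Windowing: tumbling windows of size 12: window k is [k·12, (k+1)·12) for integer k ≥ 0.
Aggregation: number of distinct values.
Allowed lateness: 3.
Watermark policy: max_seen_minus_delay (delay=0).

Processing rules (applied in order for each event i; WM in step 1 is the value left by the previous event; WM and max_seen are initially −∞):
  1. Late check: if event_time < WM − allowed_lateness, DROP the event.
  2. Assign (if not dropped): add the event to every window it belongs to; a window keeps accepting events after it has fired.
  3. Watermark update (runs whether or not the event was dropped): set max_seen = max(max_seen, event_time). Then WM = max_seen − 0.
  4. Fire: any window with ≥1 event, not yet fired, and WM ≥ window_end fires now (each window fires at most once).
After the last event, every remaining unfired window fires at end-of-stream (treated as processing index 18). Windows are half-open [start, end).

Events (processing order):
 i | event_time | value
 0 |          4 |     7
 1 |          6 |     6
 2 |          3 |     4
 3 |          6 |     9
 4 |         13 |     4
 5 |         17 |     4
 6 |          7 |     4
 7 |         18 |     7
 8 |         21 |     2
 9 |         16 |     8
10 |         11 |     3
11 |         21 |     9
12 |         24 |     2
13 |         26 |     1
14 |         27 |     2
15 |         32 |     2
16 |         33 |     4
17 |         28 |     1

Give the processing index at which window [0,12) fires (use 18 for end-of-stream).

i=0 t=4 v=7: → [0,12); WM=4
i=1 t=6 v=6: → [0,12); WM=6
i=2 t=3 v=4: → [0,12); WM=6
i=3 t=6 v=9: → [0,12); WM=6
i=4 t=13 v=4: → [12,24); WM=13; [0,12) fires=4
i=5 t=17 v=4: → [12,24); WM=17
i=6 t=7 v=4: DROP (t<17-3); WM=17
i=7 t=18 v=7: → [12,24); WM=18
i=8 t=21 v=2: → [12,24); WM=21
i=9 t=16 v=8: DROP (t<21-3); WM=21
i=10 t=11 v=3: DROP (t<21-3); WM=21
i=11 t=21 v=9: → [12,24); WM=21
i=12 t=24 v=2: → [24,36); WM=24; [12,24) fires=4
i=13 t=26 v=1: → [24,36); WM=26
i=14 t=27 v=2: → [24,36); WM=27
i=15 t=32 v=2: → [24,36); WM=32
i=16 t=33 v=4: → [24,36); WM=33
i=17 t=28 v=1: DROP (t<33-3); WM=33

4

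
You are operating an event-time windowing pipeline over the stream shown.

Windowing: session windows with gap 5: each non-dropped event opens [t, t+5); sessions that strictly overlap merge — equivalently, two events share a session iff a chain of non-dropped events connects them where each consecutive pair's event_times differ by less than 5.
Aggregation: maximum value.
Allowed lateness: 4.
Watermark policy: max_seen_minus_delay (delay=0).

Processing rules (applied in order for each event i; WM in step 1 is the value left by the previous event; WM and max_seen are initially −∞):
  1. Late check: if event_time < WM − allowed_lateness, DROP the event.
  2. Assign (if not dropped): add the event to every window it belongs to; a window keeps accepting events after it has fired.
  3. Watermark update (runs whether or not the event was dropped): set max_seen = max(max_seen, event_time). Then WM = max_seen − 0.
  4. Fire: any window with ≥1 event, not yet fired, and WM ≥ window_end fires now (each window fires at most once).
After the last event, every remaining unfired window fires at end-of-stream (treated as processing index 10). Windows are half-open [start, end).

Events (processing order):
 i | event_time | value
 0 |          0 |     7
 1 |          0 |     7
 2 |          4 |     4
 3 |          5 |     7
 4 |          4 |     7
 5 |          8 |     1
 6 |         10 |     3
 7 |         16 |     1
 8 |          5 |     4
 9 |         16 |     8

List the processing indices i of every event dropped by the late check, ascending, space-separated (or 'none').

8

i=0 t=0 v=7: → [0,5); WM=0
i=1 t=0 v=7: → [0,5); WM=0
i=2 t=4 v=4: → [0,9); WM=4
i=3 t=5 v=7: → [0,10); WM=5
i=4 t=4 v=7: → [0,10); WM=5
i=5 t=8 v=1: → [0,13); WM=8
i=6 t=10 v=3: → [0,15); WM=10
i=7 t=16 v=1: → [16,21); WM=16
i=8 t=5 v=4: DROP (t<16-4); WM=16
i=9 t=16 v=8: → [16,21); WM=16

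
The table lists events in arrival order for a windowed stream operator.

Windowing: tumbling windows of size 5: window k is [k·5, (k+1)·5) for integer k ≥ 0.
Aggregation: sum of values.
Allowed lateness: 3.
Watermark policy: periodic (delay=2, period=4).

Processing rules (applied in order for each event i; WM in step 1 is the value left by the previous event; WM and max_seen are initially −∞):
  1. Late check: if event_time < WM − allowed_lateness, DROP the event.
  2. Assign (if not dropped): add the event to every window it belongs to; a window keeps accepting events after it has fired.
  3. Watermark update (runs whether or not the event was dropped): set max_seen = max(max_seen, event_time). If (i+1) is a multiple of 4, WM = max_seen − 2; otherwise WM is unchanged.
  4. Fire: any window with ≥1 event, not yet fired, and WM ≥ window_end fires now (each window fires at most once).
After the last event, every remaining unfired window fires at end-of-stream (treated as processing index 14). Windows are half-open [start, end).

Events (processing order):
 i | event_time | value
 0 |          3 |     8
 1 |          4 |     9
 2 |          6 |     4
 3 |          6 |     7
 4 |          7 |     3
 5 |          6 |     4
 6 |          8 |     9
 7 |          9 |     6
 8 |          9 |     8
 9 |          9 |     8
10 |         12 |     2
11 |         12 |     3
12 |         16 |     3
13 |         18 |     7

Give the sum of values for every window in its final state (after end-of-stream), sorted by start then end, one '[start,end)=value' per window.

i=0 t=3 v=8: → [0,5); WM=−∞
i=1 t=4 v=9: → [0,5); WM=−∞
i=2 t=6 v=4: → [5,10); WM=−∞
i=3 t=6 v=7: → [5,10); WM=4
i=4 t=7 v=3: → [5,10); WM=4
i=5 t=6 v=4: → [5,10); WM=4
i=6 t=8 v=9: → [5,10); WM=4
i=7 t=9 v=6: → [5,10); WM=7; [0,5) fires=17
i=8 t=9 v=8: → [5,10); WM=7
i=9 t=9 v=8: → [5,10); WM=7
i=10 t=12 v=2: → [10,15); WM=7
i=11 t=12 v=3: → [10,15); WM=10; [5,10) fires=49
i=12 t=16 v=3: → [15,20); WM=10
i=13 t=18 v=7: → [15,20); WM=10

[0,5)=17 [5,10)=49 [10,15)=5 [15,20)=10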